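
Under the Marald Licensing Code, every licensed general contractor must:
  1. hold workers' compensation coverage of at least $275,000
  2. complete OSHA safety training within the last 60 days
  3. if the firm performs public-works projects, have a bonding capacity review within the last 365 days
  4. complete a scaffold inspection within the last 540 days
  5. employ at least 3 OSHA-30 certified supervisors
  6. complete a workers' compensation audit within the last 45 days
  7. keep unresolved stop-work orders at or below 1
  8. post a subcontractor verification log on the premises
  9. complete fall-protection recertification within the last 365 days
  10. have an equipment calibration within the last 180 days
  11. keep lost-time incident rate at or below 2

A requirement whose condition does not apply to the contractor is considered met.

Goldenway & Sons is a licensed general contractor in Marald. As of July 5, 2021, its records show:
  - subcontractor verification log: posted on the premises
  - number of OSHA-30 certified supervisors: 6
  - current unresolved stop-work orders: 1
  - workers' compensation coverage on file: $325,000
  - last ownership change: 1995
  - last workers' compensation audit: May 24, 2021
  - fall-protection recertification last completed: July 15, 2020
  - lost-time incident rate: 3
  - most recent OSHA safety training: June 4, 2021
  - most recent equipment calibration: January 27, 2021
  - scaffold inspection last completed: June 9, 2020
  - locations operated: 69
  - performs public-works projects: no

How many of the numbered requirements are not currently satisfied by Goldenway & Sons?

1. workers' compensation coverage $325,000 ≥ $275,000 → met
2. OSHA safety training 31 days ago vs limit 60 → met
3. condition 'performs public-works projects' does not hold → requirement n/a → met
4. scaffold inspection 391 days ago vs limit 540 → met
5. OSHA-30 certified supervisors 6 ≥ 3 → met
6. workers' compensation audit 42 days ago vs limit 45 → met
7. unresolved stop-work orders 1 ≤ 1 → met
8. subcontractor verification log present → met
9. fall-protection recertification 355 days ago vs limit 365 → met
10. equipment calibration 159 days ago vs limit 180 → met
11. lost-time incident rate 3 > 2 → not met
Not met: 1 of 11

1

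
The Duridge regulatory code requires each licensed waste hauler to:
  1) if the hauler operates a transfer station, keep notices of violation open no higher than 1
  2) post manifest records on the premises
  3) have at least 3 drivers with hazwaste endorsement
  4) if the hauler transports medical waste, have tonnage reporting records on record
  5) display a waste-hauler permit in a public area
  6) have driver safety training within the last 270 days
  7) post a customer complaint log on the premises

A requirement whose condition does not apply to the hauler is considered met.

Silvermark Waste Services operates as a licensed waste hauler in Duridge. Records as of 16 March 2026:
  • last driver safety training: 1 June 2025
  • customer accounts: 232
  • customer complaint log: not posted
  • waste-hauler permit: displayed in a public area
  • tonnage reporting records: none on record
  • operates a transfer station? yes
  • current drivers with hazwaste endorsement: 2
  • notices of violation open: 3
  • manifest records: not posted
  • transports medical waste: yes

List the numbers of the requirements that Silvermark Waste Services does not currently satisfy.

1, 2, 3, 4, 6, 7

1. condition 'operates a transfer station' holds; notices of violation open 3 > 1 → not met
2. manifest records absent → not met
3. drivers with hazwaste endorsement 2 < 3 → not met
4. condition 'transports medical waste' holds; tonnage reporting records absent → not met
5. waste-hauler permit present → met
6. driver safety training 288 days ago vs limit 270 → not met
7. customer complaint log absent → not met
Not met: 1, 2, 3, 4, 6, 7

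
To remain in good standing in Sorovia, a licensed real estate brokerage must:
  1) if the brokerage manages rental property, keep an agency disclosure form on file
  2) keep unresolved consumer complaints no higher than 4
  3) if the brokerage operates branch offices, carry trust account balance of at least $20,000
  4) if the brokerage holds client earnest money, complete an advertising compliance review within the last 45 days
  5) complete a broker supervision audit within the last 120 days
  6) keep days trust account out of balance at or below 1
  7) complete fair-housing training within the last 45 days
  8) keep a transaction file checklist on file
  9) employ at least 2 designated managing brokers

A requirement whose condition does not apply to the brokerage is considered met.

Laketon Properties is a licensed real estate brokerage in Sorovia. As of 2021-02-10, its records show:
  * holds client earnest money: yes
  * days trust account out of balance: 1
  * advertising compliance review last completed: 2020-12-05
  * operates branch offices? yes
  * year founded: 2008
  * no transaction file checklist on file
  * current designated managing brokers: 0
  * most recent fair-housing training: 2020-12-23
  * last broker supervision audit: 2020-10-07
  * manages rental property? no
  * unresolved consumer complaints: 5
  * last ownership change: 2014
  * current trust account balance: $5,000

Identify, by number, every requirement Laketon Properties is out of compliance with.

1. condition 'manages rental property' does not hold → requirement n/a → met
2. unresolved consumer complaints 5 > 4 → not met
3. condition 'operates branch offices' holds; trust account balance $5,000 < $20,000 → not met
4. condition 'holds client earnest money' holds; advertising compliance review 67 days ago vs limit 45 → not met
5. broker supervision audit 126 days ago vs limit 120 → not met
6. days trust account out of balance 1 ≤ 1 → met
7. fair-housing training 49 days ago vs limit 45 → not met
8. transaction file checklist absent → not met
9. designated managing brokers 0 < 2 → not met
Not met: 2, 3, 4, 5, 7, 8, 9

2, 3, 4, 5, 7, 8, 9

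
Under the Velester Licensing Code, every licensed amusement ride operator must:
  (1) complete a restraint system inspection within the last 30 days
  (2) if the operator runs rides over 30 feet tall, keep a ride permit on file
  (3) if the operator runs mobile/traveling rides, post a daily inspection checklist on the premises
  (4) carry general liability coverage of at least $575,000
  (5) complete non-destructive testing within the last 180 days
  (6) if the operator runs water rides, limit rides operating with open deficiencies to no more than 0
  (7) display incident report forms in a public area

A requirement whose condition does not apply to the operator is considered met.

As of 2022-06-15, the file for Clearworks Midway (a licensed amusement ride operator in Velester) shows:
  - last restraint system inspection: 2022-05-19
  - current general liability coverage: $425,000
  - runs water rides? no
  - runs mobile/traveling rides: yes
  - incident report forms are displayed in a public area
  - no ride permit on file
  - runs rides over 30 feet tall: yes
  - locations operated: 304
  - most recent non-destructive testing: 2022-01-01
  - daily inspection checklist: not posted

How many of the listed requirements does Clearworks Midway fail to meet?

1. restraint system inspection 27 days ago vs limit 30 → met
2. condition 'runs rides over 30 feet tall' holds; ride permit absent → not met
3. condition 'runs mobile/traveling rides' holds; daily inspection checklist absent → not met
4. general liability coverage $425,000 < $575,000 → not met
5. non-destructive testing 165 days ago vs limit 180 → met
6. condition 'runs water rides' does not hold → requirement n/a → met
7. incident report forms present → met
Not met: 3 of 7

3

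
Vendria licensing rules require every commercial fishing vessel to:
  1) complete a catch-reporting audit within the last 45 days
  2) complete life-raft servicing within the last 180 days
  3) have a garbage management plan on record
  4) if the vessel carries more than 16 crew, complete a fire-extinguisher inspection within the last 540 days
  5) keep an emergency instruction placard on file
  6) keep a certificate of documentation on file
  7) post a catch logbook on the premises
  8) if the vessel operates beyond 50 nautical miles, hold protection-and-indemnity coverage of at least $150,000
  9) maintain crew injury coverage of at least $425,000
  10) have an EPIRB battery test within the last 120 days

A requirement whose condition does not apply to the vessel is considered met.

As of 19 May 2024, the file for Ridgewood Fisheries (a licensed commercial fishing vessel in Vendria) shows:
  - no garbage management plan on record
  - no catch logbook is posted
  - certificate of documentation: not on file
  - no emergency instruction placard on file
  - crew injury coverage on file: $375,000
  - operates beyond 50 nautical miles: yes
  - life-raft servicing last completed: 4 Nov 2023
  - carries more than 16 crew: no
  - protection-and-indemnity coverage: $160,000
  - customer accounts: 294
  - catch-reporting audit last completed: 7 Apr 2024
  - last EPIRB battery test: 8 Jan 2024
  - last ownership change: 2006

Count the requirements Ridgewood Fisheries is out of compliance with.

7

1. catch-reporting audit 42 days ago vs limit 45 → met
2. life-raft servicing 197 days ago vs limit 180 → not met
3. garbage management plan absent → not met
4. condition 'carries more than 16 crew' does not hold → requirement n/a → met
5. emergency instruction placard absent → not met
6. certificate of documentation absent → not met
7. catch logbook absent → not met
8. condition 'operates beyond 50 nautical miles' holds; protection-and-indemnity coverage $160,000 ≥ $150,000 → met
9. crew injury coverage $375,000 < $425,000 → not met
10. EPIRB battery test 132 days ago vs limit 120 → not met
Not met: 7 of 10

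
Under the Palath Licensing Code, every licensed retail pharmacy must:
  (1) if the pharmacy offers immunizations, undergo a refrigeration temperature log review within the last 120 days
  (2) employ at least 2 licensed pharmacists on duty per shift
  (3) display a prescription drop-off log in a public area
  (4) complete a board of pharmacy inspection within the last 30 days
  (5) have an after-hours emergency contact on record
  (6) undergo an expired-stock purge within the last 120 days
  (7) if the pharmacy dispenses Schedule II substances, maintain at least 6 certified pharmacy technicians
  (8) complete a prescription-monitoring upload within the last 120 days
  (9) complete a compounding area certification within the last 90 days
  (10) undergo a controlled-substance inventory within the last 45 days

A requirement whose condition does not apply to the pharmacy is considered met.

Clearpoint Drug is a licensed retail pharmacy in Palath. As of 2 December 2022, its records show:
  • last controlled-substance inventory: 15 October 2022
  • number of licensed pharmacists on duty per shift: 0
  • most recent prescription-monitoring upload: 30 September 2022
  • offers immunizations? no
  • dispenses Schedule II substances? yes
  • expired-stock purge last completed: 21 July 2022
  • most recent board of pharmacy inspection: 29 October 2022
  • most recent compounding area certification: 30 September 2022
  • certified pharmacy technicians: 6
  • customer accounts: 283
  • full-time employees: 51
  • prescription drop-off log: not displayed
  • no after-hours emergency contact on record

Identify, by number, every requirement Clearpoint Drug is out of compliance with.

2, 3, 4, 5, 6, 10

1. condition 'offers immunizations' does not hold → requirement n/a → met
2. licensed pharmacists on duty per shift 0 < 2 → not met
3. prescription drop-off log absent → not met
4. board of pharmacy inspection 34 days ago vs limit 30 → not met
5. after-hours emergency contact absent → not met
6. expired-stock purge 134 days ago vs limit 120 → not met
7. condition 'dispenses Schedule II substances' holds; certified pharmacy technicians 6 ≥ 6 → met
8. prescription-monitoring upload 63 days ago vs limit 120 → met
9. compounding area certification 63 days ago vs limit 90 → met
10. controlled-substance inventory 48 days ago vs limit 45 → not met
Not met: 2, 3, 4, 5, 6, 10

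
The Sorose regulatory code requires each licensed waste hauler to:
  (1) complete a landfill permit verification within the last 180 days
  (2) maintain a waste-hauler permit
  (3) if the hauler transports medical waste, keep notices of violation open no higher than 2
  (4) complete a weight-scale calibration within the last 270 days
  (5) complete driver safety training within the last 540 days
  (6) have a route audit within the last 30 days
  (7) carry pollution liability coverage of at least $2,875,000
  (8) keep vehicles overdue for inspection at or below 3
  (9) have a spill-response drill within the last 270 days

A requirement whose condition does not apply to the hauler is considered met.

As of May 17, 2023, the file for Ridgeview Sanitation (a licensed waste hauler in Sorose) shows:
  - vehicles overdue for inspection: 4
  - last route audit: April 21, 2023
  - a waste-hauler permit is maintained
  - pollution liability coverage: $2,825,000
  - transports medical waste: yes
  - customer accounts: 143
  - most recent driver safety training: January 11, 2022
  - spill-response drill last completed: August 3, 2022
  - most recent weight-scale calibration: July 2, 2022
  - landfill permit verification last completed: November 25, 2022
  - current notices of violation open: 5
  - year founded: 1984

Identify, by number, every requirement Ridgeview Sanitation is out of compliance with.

1. landfill permit verification 173 days ago vs limit 180 → met
2. waste-hauler permit present → met
3. condition 'transports medical waste' holds; notices of violation open 5 > 2 → not met
4. weight-scale calibration 319 days ago vs limit 270 → not met
5. driver safety training 491 days ago vs limit 540 → met
6. route audit 26 days ago vs limit 30 → met
7. pollution liability coverage $2,825,000 < $2,875,000 → not met
8. vehicles overdue for inspection 4 > 3 → not met
9. spill-response drill 287 days ago vs limit 270 → not met
Not met: 3, 4, 7, 8, 9

3, 4, 7, 8, 9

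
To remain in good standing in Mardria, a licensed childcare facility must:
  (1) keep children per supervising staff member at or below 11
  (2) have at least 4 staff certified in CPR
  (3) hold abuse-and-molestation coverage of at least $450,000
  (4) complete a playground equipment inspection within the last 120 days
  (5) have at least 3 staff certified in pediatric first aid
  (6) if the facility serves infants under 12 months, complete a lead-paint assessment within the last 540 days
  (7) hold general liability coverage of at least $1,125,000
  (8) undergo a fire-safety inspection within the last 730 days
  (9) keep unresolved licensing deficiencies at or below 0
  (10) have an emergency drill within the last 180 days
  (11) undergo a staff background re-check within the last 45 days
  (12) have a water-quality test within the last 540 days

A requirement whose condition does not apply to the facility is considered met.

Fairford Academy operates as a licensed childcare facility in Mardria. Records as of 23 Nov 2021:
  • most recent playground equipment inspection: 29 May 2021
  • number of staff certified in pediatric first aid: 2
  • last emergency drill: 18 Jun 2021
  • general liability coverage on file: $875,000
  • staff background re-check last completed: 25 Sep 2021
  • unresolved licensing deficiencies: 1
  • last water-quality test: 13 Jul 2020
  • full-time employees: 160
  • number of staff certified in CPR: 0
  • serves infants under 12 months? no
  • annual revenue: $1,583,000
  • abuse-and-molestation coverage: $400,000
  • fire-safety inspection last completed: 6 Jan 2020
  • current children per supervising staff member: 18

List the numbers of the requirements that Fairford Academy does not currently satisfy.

1. children per supervising staff member 18 > 11 → not met
2. staff certified in CPR 0 < 4 → not met
3. abuse-and-molestation coverage $400,000 < $450,000 → not met
4. playground equipment inspection 178 days ago vs limit 120 → not met
5. staff certified in pediatric first aid 2 < 3 → not met
6. condition 'serves infants under 12 months' does not hold → requirement n/a → met
7. general liability coverage $875,000 < $1,125,000 → not met
8. fire-safety inspection 687 days ago vs limit 730 → met
9. unresolved licensing deficiencies 1 > 0 → not met
10. emergency drill 158 days ago vs limit 180 → met
11. staff background re-check 59 days ago vs limit 45 → not met
12. water-quality test 498 days ago vs limit 540 → met
Not met: 1, 2, 3, 4, 5, 7, 9, 11

1, 2, 3, 4, 5, 7, 9, 11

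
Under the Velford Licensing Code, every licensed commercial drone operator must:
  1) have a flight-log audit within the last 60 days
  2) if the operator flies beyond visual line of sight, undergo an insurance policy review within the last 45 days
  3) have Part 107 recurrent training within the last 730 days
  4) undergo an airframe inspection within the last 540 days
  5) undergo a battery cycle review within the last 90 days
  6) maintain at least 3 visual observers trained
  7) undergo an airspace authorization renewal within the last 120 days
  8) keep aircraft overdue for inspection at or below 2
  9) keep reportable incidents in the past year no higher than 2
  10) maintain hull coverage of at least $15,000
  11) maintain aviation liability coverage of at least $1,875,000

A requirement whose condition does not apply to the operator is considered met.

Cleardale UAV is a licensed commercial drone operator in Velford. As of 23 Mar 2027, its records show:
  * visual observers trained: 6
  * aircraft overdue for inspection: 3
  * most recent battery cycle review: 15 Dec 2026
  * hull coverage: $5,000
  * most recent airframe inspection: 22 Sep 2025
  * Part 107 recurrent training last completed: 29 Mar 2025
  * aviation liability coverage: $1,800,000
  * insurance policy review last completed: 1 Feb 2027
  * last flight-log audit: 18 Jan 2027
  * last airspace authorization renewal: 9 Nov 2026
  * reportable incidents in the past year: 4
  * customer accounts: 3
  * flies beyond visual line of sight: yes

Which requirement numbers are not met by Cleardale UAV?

1. flight-log audit 64 days ago vs limit 60 → not met
2. condition 'flies beyond visual line of sight' holds; insurance policy review 50 days ago vs limit 45 → not met
3. Part 107 recurrent training 724 days ago vs limit 730 → met
4. airframe inspection 547 days ago vs limit 540 → not met
5. battery cycle review 98 days ago vs limit 90 → not met
6. visual observers trained 6 ≥ 3 → met
7. airspace authorization renewal 134 days ago vs limit 120 → not met
8. aircraft overdue for inspection 3 > 2 → not met
9. reportable incidents in the past year 4 > 2 → not met
10. hull coverage $5,000 < $15,000 → not met
11. aviation liability coverage $1,800,000 < $1,875,000 → not met
Not met: 1, 2, 4, 5, 7, 8, 9, 10, 11

1, 2, 4, 5, 7, 8, 9, 10, 11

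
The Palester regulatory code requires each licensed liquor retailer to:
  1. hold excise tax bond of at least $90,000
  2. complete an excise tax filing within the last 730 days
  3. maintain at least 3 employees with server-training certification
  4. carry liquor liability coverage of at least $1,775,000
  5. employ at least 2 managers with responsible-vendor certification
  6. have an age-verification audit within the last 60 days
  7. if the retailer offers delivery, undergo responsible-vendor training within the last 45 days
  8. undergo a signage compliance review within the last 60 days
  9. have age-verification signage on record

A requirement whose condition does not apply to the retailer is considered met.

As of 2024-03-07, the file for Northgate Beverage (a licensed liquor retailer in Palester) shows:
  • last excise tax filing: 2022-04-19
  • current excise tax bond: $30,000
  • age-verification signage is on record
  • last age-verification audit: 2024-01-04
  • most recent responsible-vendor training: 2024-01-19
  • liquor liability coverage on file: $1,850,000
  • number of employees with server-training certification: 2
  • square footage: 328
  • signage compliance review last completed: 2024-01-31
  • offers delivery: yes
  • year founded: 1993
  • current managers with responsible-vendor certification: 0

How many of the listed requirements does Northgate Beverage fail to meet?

1. excise tax bond $30,000 < $90,000 → not met
2. excise tax filing 688 days ago vs limit 730 → met
3. employees with server-training certification 2 < 3 → not met
4. liquor liability coverage $1,850,000 ≥ $1,775,000 → met
5. managers with responsible-vendor certification 0 < 2 → not met
6. age-verification audit 63 days ago vs limit 60 → not met
7. condition 'offers delivery' holds; responsible-vendor training 48 days ago vs limit 45 → not met
8. signage compliance review 36 days ago vs limit 60 → met
9. age-verification signage present → met
Not met: 5 of 9

5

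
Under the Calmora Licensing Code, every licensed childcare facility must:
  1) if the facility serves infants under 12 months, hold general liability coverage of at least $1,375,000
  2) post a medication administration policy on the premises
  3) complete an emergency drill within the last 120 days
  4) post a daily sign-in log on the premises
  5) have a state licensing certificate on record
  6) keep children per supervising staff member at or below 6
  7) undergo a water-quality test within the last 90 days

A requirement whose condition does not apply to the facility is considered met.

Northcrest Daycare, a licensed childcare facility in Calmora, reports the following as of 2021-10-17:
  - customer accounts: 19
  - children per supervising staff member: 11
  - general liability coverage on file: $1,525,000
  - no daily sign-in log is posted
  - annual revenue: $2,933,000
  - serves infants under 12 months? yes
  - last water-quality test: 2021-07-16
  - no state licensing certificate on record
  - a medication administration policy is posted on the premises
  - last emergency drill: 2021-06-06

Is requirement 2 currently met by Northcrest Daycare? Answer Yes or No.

2. medication administration policy present → met

Yes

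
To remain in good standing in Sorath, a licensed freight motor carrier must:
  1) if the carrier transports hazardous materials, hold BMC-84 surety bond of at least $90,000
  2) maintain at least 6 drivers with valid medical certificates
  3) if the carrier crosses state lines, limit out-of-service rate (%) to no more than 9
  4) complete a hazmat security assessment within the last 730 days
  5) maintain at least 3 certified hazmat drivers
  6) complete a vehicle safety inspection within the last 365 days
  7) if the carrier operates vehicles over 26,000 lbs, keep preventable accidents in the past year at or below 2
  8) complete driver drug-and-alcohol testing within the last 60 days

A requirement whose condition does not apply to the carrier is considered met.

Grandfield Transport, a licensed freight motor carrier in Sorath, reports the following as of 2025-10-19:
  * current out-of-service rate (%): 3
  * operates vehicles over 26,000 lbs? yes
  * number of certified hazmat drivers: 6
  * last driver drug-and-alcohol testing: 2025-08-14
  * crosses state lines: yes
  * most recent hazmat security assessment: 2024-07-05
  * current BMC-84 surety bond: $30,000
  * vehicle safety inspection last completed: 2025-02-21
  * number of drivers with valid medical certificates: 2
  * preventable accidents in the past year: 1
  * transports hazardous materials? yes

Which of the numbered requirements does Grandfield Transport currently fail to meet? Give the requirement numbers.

1. condition 'transports hazardous materials' holds; BMC-84 surety bond $30,000 < $90,000 → not met
2. drivers with valid medical certificates 2 < 6 → not met
3. condition 'crosses state lines' holds; out-of-service rate (%) 3 ≤ 9 → met
4. hazmat security assessment 471 days ago vs limit 730 → met
5. certified hazmat drivers 6 ≥ 3 → met
6. vehicle safety inspection 240 days ago vs limit 365 → met
7. condition 'operates vehicles over 26,000 lbs' holds; preventable accidents in the past year 1 ≤ 2 → met
8. driver drug-and-alcohol testing 66 days ago vs limit 60 → not met
Not met: 1, 2, 8

1, 2, 8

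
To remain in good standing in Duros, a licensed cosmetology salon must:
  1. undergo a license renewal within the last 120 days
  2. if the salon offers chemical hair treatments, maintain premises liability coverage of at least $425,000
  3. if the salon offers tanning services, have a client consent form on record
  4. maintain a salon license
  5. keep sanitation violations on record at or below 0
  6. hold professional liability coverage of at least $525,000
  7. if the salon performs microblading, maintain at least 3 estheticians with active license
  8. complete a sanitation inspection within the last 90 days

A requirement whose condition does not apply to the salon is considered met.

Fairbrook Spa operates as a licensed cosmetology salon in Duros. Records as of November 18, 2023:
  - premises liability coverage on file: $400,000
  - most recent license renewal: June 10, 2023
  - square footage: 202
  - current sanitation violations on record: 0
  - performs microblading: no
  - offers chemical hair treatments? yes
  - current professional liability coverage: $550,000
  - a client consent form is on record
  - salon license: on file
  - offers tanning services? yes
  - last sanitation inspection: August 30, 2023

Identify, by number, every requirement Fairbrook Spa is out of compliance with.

1, 2

1. license renewal 161 days ago vs limit 120 → not met
2. condition 'offers chemical hair treatments' holds; premises liability coverage $400,000 < $425,000 → not met
3. condition 'offers tanning services' holds; client consent form present → met
4. salon license present → met
5. sanitation violations on record 0 ≤ 0 → met
6. professional liability coverage $550,000 ≥ $525,000 → met
7. condition 'performs microblading' does not hold → requirement n/a → met
8. sanitation inspection 80 days ago vs limit 90 → met
Not met: 1, 2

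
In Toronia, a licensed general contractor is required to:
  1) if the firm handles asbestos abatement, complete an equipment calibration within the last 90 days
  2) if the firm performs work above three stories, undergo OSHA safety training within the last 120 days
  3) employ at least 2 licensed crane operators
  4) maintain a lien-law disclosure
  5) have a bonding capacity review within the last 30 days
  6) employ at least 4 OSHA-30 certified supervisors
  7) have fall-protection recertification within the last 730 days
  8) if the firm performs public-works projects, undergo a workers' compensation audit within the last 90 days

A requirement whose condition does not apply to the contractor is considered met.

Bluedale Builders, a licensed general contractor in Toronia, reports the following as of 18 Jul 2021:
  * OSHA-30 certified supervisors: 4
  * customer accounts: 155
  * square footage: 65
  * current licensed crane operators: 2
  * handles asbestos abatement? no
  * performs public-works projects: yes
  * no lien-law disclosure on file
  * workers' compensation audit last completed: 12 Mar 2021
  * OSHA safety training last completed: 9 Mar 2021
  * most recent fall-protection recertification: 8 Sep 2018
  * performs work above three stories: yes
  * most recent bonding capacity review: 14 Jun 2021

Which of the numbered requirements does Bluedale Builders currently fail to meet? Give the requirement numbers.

2, 4, 5, 7, 8

1. condition 'handles asbestos abatement' does not hold → requirement n/a → met
2. condition 'performs work above three stories' holds; OSHA safety training 131 days ago vs limit 120 → not met
3. licensed crane operators 2 ≥ 2 → met
4. lien-law disclosure absent → not met
5. bonding capacity review 34 days ago vs limit 30 → not met
6. OSHA-30 certified supervisors 4 ≥ 4 → met
7. fall-protection recertification 1044 days ago vs limit 730 → not met
8. condition 'performs public-works projects' holds; workers' compensation audit 128 days ago vs limit 90 → not met
Not met: 2, 4, 5, 7, 8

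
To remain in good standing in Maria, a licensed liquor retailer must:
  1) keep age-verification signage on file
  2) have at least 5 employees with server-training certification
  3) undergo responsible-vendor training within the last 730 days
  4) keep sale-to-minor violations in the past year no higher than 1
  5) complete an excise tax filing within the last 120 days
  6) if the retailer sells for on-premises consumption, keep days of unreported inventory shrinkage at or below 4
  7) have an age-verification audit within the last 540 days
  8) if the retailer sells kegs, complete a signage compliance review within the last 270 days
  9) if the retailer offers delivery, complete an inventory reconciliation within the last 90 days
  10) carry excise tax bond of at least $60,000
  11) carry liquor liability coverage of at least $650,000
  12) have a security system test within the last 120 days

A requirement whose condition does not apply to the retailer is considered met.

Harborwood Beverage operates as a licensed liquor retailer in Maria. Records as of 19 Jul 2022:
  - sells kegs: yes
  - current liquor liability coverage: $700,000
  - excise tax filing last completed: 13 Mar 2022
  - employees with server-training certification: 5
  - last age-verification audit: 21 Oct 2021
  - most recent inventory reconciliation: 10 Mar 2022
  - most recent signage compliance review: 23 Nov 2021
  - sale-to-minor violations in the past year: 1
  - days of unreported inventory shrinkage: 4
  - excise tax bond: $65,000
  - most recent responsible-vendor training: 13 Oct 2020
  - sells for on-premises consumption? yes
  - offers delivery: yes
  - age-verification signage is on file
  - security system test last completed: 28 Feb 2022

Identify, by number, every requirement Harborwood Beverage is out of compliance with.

5, 9, 12

1. age-verification signage present → met
2. employees with server-training certification 5 ≥ 5 → met
3. responsible-vendor training 644 days ago vs limit 730 → met
4. sale-to-minor violations in the past year 1 ≤ 1 → met
5. excise tax filing 128 days ago vs limit 120 → not met
6. condition 'sells for on-premises consumption' holds; days of unreported inventory shrinkage 4 ≤ 4 → met
7. age-verification audit 271 days ago vs limit 540 → met
8. condition 'sells kegs' holds; signage compliance review 238 days ago vs limit 270 → met
9. condition 'offers delivery' holds; inventory reconciliation 131 days ago vs limit 90 → not met
10. excise tax bond $65,000 ≥ $60,000 → met
11. liquor liability coverage $700,000 ≥ $650,000 → met
12. security system test 141 days ago vs limit 120 → not met
Not met: 5, 9, 12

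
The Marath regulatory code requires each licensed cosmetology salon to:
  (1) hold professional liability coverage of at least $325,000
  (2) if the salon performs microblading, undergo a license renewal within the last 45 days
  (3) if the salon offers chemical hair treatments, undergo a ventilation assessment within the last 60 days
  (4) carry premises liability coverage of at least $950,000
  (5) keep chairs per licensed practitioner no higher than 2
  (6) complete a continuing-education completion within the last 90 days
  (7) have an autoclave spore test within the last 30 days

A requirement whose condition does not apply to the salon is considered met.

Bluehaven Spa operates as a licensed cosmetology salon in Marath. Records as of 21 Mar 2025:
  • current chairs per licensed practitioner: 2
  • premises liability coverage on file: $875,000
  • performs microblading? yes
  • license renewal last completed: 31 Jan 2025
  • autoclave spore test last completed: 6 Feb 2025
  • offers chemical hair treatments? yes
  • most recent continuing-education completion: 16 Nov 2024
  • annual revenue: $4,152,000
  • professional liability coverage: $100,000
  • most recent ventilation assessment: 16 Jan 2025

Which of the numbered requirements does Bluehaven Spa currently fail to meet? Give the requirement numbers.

1. professional liability coverage $100,000 < $325,000 → not met
2. condition 'performs microblading' holds; license renewal 49 days ago vs limit 45 → not met
3. condition 'offers chemical hair treatments' holds; ventilation assessment 64 days ago vs limit 60 → not met
4. premises liability coverage $875,000 < $950,000 → not met
5. chairs per licensed practitioner 2 ≤ 2 → met
6. continuing-education completion 125 days ago vs limit 90 → not met
7. autoclave spore test 43 days ago vs limit 30 → not met
Not met: 1, 2, 3, 4, 6, 7

1, 2, 3, 4, 6, 7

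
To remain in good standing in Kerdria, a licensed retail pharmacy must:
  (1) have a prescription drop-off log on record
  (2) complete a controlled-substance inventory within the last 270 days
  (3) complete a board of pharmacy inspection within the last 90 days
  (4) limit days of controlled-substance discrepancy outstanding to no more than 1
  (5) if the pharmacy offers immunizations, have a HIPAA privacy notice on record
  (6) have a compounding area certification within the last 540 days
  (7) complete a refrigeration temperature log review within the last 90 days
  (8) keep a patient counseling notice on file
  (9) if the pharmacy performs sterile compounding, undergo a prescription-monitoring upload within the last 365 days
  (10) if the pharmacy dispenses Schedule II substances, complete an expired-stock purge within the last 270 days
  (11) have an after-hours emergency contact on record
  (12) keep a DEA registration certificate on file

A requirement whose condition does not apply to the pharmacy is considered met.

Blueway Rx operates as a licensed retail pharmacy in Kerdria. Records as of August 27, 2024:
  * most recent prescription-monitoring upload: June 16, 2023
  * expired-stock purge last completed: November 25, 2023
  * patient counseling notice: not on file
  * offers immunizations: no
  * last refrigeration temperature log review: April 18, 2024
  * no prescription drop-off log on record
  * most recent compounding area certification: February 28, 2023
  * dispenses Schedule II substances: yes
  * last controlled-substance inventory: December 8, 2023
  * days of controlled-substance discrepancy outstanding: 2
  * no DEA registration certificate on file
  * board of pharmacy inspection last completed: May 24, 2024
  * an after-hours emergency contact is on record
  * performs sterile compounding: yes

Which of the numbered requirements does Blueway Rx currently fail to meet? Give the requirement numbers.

1, 3, 4, 6, 7, 8, 9, 10, 12

1. prescription drop-off log absent → not met
2. controlled-substance inventory 263 days ago vs limit 270 → met
3. board of pharmacy inspection 95 days ago vs limit 90 → not met
4. days of controlled-substance discrepancy outstanding 2 > 1 → not met
5. condition 'offers immunizations' does not hold → requirement n/a → met
6. compounding area certification 546 days ago vs limit 540 → not met
7. refrigeration temperature log review 131 days ago vs limit 90 → not met
8. patient counseling notice absent → not met
9. condition 'performs sterile compounding' holds; prescription-monitoring upload 438 days ago vs limit 365 → not met
10. condition 'dispenses Schedule II substances' holds; expired-stock purge 276 days ago vs limit 270 → not met
11. after-hours emergency contact present → met
12. DEA registration certificate absent → not met
Not met: 1, 3, 4, 6, 7, 8, 9, 10, 12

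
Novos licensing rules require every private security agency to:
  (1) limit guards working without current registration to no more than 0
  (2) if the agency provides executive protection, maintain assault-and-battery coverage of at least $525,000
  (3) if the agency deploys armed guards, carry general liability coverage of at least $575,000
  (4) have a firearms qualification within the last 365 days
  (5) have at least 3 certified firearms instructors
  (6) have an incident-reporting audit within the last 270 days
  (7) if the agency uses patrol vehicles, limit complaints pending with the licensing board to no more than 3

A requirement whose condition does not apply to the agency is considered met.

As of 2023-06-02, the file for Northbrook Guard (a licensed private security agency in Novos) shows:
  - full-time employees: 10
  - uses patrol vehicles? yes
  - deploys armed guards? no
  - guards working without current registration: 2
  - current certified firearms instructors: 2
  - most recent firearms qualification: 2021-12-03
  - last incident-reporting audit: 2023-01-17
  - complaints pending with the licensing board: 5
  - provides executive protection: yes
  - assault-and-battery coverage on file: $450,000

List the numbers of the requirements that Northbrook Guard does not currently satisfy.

1. guards working without current registration 2 > 0 → not met
2. condition 'provides executive protection' holds; assault-and-battery coverage $450,000 < $525,000 → not met
3. condition 'deploys armed guards' does not hold → requirement n/a → met
4. firearms qualification 546 days ago vs limit 365 → not met
5. certified firearms instructors 2 < 3 → not met
6. incident-reporting audit 136 days ago vs limit 270 → met
7. condition 'uses patrol vehicles' holds; complaints pending with the licensing board 5 > 3 → not met
Not met: 1, 2, 4, 5, 7

1, 2, 4, 5, 7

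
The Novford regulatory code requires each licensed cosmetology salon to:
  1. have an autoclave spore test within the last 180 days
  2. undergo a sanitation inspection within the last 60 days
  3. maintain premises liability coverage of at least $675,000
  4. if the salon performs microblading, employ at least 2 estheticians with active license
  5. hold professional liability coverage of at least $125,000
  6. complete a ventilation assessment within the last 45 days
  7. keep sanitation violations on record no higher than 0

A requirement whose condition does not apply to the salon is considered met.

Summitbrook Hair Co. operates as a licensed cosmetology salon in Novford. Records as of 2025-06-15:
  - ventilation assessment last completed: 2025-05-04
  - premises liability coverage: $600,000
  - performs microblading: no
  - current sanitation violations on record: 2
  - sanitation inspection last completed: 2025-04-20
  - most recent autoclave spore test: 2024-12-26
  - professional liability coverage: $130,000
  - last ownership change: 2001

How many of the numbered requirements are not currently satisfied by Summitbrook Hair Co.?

2

1. autoclave spore test 171 days ago vs limit 180 → met
2. sanitation inspection 56 days ago vs limit 60 → met
3. premises liability coverage $600,000 < $675,000 → not met
4. condition 'performs microblading' does not hold → requirement n/a → met
5. professional liability coverage $130,000 ≥ $125,000 → met
6. ventilation assessment 42 days ago vs limit 45 → met
7. sanitation violations on record 2 > 0 → not met
Not met: 2 of 7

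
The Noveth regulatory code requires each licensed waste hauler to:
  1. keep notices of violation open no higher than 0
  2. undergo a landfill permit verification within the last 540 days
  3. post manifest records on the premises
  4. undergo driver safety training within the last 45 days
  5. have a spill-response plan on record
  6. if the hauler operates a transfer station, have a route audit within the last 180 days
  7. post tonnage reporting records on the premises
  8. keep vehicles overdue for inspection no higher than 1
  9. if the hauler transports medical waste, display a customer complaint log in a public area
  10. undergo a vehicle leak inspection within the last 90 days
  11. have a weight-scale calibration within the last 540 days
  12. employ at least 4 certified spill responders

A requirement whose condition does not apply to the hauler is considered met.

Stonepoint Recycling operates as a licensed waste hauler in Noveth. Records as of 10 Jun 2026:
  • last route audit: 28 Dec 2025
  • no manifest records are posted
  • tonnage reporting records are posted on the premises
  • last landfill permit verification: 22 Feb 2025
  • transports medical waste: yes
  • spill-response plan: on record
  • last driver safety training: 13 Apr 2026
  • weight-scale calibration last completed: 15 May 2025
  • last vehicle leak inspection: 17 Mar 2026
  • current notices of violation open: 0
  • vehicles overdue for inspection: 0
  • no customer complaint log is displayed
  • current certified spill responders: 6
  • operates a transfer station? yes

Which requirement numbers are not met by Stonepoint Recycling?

3, 4, 9

1. notices of violation open 0 ≤ 0 → met
2. landfill permit verification 473 days ago vs limit 540 → met
3. manifest records absent → not met
4. driver safety training 58 days ago vs limit 45 → not met
5. spill-response plan present → met
6. condition 'operates a transfer station' holds; route audit 164 days ago vs limit 180 → met
7. tonnage reporting records present → met
8. vehicles overdue for inspection 0 ≤ 1 → met
9. condition 'transports medical waste' holds; customer complaint log absent → not met
10. vehicle leak inspection 85 days ago vs limit 90 → met
11. weight-scale calibration 391 days ago vs limit 540 → met
12. certified spill responders 6 ≥ 4 → met
Not met: 3, 4, 9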